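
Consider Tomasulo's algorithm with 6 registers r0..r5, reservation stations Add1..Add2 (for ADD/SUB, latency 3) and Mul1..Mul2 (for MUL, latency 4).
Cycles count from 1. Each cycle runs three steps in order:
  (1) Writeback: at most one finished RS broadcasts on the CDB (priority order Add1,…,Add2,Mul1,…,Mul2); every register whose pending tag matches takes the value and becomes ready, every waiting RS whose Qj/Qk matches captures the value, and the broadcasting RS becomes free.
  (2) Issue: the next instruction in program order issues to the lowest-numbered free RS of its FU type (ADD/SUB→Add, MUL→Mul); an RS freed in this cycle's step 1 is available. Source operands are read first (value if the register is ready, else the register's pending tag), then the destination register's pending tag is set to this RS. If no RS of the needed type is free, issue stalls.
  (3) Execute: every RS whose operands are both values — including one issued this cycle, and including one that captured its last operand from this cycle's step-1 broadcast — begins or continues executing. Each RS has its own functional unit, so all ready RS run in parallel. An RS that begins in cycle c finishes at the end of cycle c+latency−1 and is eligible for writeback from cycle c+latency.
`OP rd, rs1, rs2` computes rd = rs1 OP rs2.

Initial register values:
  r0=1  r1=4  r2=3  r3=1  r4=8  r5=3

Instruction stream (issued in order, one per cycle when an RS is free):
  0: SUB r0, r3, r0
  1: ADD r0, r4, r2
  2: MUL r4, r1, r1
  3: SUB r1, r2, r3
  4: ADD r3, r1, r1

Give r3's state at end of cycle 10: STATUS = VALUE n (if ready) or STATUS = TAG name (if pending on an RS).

  c1: issue SUB r0<-Add1  regs: r0:Add1,r1:4,r2:3,r3:1,r4:8,r5:3
  c2: issue ADD r0<-Add2  regs: r0:Add2,r1:4,r2:3,r3:1,r4:8,r5:3
  c3: issue MUL r4<-Mul1  regs: r0:Add2,r1:4,r2:3,r3:1,r4:Mul1,r5:3
  c4: CDB Add1=0; issue SUB r1<-Add1  regs: r0:Add2,r1:Add1,r2:3,r3:1,r4:Mul1,r5:3
  c5: CDB Add2=11; issue ADD r3<-Add2  regs: r0:11,r1:Add1,r2:3,r3:Add2,r4:Mul1,r5:3
  c6: -  regs: r0:11,r1:Add1,r2:3,r3:Add2,r4:Mul1,r5:3
  c7: CDB Add1=2  regs: r0:11,r1:2,r2:3,r3:Add2,r4:Mul1,r5:3
  c8: CDB Mul1=16  regs: r0:11,r1:2,r2:3,r3:Add2,r4:16,r5:3
  c9: -  regs: r0:11,r1:2,r2:3,r3:Add2,r4:16,r5:3
  c10: CDB Add2=4  regs: r0:11,r1:2,r2:3,r3:4,r4:16,r5:3

STATUS = VALUE 4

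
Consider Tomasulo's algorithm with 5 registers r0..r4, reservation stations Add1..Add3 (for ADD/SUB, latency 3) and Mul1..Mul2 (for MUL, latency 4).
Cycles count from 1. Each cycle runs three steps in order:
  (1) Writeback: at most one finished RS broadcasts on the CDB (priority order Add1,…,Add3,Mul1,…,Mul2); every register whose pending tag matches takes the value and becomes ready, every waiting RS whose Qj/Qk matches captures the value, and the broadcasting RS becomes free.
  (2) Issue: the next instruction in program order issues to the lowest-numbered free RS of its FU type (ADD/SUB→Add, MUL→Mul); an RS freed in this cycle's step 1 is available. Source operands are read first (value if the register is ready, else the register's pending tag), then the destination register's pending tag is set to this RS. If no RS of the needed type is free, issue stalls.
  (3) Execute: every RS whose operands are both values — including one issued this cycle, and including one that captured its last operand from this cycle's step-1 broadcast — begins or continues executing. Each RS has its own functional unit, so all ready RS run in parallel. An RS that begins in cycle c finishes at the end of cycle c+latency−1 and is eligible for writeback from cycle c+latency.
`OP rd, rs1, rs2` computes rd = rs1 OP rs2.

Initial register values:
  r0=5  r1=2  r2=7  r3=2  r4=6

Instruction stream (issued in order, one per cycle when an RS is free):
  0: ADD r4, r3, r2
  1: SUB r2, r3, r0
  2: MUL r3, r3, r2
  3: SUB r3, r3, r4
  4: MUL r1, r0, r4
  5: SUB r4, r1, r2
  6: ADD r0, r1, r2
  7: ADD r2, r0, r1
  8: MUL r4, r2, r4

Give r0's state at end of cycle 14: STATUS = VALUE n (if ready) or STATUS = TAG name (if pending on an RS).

c1: issue ADD r4<-Add1 | r0:5,r1:2,r2:7,r3:2,r4:Add1
c2: issue SUB r2<-Add2 | r0:5,r1:2,r2:Add2,r3:2,r4:Add1
c3: issue MUL r3<-Mul1 | r0:5,r1:2,r2:Add2,r3:Mul1,r4:Add1
c4: CDB Add1=9; issue SUB r3<-Add1 | r0:5,r1:2,r2:Add2,r3:Add1,r4:9
c5: CDB Add2=-3; issue MUL r1<-Mul2 | r0:5,r1:Mul2,r2:-3,r3:Add1,r4:9
c6: issue SUB r4<-Add2 | r0:5,r1:Mul2,r2:-3,r3:Add1,r4:Add2
c7: issue ADD r0<-Add3 | r0:Add3,r1:Mul2,r2:-3,r3:Add1,r4:Add2
c8: stall | r0:Add3,r1:Mul2,r2:-3,r3:Add1,r4:Add2
c9: CDB Mul1=-6; stall | r0:Add3,r1:Mul2,r2:-3,r3:Add1,r4:Add2
c10: CDB Mul2=45; stall | r0:Add3,r1:45,r2:-3,r3:Add1,r4:Add2
c11: stall | r0:Add3,r1:45,r2:-3,r3:Add1,r4:Add2
c12: CDB Add1=-15; issue ADD r2<-Add1 | r0:Add3,r1:45,r2:Add1,r3:-15,r4:Add2
c13: CDB Add2=48; issue MUL r4<-Mul1 | r0:Add3,r1:45,r2:Add1,r3:-15,r4:Mul1
c14: CDB Add3=42 | r0:42,r1:45,r2:Add1,r3:-15,r4:Mul1

STATUS = VALUE 42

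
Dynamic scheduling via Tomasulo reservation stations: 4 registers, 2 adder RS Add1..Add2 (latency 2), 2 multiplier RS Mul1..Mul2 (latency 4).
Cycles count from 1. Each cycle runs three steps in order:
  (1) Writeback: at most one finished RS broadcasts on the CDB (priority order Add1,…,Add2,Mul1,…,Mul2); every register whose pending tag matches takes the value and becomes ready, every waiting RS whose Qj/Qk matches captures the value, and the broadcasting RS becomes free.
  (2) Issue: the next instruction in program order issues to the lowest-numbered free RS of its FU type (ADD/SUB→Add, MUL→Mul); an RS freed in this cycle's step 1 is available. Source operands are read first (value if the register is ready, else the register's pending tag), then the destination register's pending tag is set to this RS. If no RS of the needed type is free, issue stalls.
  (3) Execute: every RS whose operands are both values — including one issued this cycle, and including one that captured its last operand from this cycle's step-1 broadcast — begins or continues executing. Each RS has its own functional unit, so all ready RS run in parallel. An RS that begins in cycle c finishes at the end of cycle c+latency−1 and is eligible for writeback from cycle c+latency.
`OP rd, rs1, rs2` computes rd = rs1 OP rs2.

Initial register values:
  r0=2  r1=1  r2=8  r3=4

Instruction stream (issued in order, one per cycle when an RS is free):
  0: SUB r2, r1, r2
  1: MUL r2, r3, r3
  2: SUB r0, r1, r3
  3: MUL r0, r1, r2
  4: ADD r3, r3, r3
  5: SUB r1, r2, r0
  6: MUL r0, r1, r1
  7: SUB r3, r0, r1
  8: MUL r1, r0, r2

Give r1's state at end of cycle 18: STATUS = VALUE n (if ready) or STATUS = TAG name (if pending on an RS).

  c1: issue SUB r2<-Add1  regs: r0:2,r1:1,r2:Add1,r3:4
  c2: issue MUL r2<-Mul1  regs: r0:2,r1:1,r2:Mul1,r3:4
  c3: CDB Add1=-7; issue SUB r0<-Add1  regs: r0:Add1,r1:1,r2:Mul1,r3:4
  c4: issue MUL r0<-Mul2  regs: r0:Mul2,r1:1,r2:Mul1,r3:4
  c5: CDB Add1=-3; issue ADD r3<-Add1  regs: r0:Mul2,r1:1,r2:Mul1,r3:Add1
  c6: CDB Mul1=16; issue SUB r1<-Add2  regs: r0:Mul2,r1:Add2,r2:16,r3:Add1
  c7: CDB Add1=8; issue MUL r0<-Mul1  regs: r0:Mul1,r1:Add2,r2:16,r3:8
  c8: issue SUB r3<-Add1  regs: r0:Mul1,r1:Add2,r2:16,r3:Add1
  c9: stall  regs: r0:Mul1,r1:Add2,r2:16,r3:Add1
  c10: CDB Mul2=16; issue MUL r1<-Mul2  regs: r0:Mul1,r1:Mul2,r2:16,r3:Add1
  c11: -  regs: r0:Mul1,r1:Mul2,r2:16,r3:Add1
  c12: CDB Add2=0  regs: r0:Mul1,r1:Mul2,r2:16,r3:Add1
  c13: -  regs: r0:Mul1,r1:Mul2,r2:16,r3:Add1
  c14: -  regs: r0:Mul1,r1:Mul2,r2:16,r3:Add1
  c15: -  regs: r0:Mul1,r1:Mul2,r2:16,r3:Add1
  c16: CDB Mul1=0  regs: r0:0,r1:Mul2,r2:16,r3:Add1
  c17: -  regs: r0:0,r1:Mul2,r2:16,r3:Add1
  c18: CDB Add1=0  regs: r0:0,r1:Mul2,r2:16,r3:0

STATUS = TAG Mul2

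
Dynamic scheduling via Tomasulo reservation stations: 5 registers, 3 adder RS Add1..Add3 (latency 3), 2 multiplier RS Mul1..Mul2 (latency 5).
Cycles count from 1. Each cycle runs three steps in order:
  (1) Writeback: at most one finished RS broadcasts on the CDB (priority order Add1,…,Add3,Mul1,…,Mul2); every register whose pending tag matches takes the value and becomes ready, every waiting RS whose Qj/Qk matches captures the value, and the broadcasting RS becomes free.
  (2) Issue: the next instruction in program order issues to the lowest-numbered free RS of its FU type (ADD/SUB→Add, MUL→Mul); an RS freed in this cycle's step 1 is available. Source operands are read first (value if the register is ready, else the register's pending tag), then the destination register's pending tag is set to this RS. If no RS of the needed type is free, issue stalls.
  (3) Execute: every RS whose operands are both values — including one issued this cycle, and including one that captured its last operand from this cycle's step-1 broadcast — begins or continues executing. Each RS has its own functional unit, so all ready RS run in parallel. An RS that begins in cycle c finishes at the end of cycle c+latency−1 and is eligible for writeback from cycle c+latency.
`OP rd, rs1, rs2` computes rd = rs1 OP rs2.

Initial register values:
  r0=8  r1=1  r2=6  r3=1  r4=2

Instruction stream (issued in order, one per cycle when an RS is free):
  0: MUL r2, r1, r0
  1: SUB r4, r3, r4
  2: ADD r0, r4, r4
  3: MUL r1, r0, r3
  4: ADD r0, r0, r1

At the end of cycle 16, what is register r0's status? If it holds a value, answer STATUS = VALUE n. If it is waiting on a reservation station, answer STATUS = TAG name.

STATUS = VALUE -4

cycle 1: issue MUL r2<-Mul1 // r0:8,r1:1,r2:Mul1,r3:1,r4:2
cycle 2: issue SUB r4<-Add1 // r0:8,r1:1,r2:Mul1,r3:1,r4:Add1
cycle 3: issue ADD r0<-Add2 // r0:Add2,r1:1,r2:Mul1,r3:1,r4:Add1
cycle 4: issue MUL r1<-Mul2 // r0:Add2,r1:Mul2,r2:Mul1,r3:1,r4:Add1
cycle 5: CDB Add1=-1; issue ADD r0<-Add1 // r0:Add1,r1:Mul2,r2:Mul1,r3:1,r4:-1
cycle 6: CDB Mul1=8 // r0:Add1,r1:Mul2,r2:8,r3:1,r4:-1
cycle 7: - // r0:Add1,r1:Mul2,r2:8,r3:1,r4:-1
cycle 8: CDB Add2=-2 // r0:Add1,r1:Mul2,r2:8,r3:1,r4:-1
cycle 9: - // r0:Add1,r1:Mul2,r2:8,r3:1,r4:-1
cycle 10: - // r0:Add1,r1:Mul2,r2:8,r3:1,r4:-1
cycle 11: - // r0:Add1,r1:Mul2,r2:8,r3:1,r4:-1
cycle 12: - // r0:Add1,r1:Mul2,r2:8,r3:1,r4:-1
cycle 13: CDB Mul2=-2 // r0:Add1,r1:-2,r2:8,r3:1,r4:-1
cycle 14: - // r0:Add1,r1:-2,r2:8,r3:1,r4:-1
cycle 15: - // r0:Add1,r1:-2,r2:8,r3:1,r4:-1
cycle 16: CDB Add1=-4 // r0:-4,r1:-2,r2:8,r3:1,r4:-1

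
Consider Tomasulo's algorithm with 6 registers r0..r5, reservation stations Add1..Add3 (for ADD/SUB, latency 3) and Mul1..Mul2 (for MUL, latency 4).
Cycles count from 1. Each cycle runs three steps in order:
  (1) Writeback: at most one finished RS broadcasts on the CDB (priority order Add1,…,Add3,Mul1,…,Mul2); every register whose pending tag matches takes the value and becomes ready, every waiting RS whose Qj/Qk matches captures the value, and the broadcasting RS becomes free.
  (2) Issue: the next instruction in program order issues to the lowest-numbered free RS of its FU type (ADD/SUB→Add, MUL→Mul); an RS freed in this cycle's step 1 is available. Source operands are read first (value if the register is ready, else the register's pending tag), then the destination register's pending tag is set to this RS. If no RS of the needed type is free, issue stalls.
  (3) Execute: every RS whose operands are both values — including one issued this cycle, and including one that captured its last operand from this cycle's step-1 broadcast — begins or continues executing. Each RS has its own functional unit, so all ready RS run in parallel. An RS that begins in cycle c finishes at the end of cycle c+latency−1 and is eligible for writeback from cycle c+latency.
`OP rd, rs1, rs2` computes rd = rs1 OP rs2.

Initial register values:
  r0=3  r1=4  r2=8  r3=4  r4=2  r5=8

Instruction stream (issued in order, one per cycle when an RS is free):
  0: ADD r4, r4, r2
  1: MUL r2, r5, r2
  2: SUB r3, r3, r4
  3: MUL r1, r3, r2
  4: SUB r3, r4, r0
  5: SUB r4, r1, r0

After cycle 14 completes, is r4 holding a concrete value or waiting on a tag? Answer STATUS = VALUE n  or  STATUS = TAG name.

c1: issue ADD r4<-Add1 | r0:3,r1:4,r2:8,r3:4,r4:Add1,r5:8
c2: issue MUL r2<-Mul1 | r0:3,r1:4,r2:Mul1,r3:4,r4:Add1,r5:8
c3: issue SUB r3<-Add2 | r0:3,r1:4,r2:Mul1,r3:Add2,r4:Add1,r5:8
c4: CDB Add1=10; issue MUL r1<-Mul2 | r0:3,r1:Mul2,r2:Mul1,r3:Add2,r4:10,r5:8
c5: issue SUB r3<-Add1 | r0:3,r1:Mul2,r2:Mul1,r3:Add1,r4:10,r5:8
c6: CDB Mul1=64; issue SUB r4<-Add3 | r0:3,r1:Mul2,r2:64,r3:Add1,r4:Add3,r5:8
c7: CDB Add2=-6 | r0:3,r1:Mul2,r2:64,r3:Add1,r4:Add3,r5:8
c8: CDB Add1=7 | r0:3,r1:Mul2,r2:64,r3:7,r4:Add3,r5:8
c9: - | r0:3,r1:Mul2,r2:64,r3:7,r4:Add3,r5:8
c10: - | r0:3,r1:Mul2,r2:64,r3:7,r4:Add3,r5:8
c11: CDB Mul2=-384 | r0:3,r1:-384,r2:64,r3:7,r4:Add3,r5:8
c12: - | r0:3,r1:-384,r2:64,r3:7,r4:Add3,r5:8
c13: - | r0:3,r1:-384,r2:64,r3:7,r4:Add3,r5:8
c14: CDB Add3=-387 | r0:3,r1:-384,r2:64,r3:7,r4:-387,r5:8

STATUS = VALUE -387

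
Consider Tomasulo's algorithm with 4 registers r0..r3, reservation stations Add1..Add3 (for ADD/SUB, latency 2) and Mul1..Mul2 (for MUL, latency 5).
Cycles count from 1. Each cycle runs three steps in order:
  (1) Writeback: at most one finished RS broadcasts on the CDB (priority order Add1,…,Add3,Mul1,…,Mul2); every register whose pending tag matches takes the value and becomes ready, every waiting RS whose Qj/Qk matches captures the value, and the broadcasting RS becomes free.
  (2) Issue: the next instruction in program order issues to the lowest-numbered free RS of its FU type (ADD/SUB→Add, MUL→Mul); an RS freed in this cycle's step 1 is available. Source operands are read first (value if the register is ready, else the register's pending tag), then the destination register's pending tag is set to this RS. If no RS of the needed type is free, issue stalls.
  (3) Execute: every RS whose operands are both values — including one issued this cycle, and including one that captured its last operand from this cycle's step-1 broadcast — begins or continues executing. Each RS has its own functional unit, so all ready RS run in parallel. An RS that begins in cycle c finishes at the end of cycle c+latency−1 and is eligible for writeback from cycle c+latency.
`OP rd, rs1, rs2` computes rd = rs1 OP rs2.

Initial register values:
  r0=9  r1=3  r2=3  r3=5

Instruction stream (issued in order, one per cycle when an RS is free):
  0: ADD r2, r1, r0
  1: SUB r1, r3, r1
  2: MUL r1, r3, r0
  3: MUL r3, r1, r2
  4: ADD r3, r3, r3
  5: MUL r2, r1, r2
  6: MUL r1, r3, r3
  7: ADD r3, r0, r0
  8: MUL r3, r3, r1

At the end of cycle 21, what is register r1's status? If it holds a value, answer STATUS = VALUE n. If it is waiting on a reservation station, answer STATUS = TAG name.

  c1: issue ADD r2<-Add1  regs: r0:9,r1:3,r2:Add1,r3:5
  c2: issue SUB r1<-Add2  regs: r0:9,r1:Add2,r2:Add1,r3:5
  c3: CDB Add1=12; issue MUL r1<-Mul1  regs: r0:9,r1:Mul1,r2:12,r3:5
  c4: CDB Add2=2; issue MUL r3<-Mul2  regs: r0:9,r1:Mul1,r2:12,r3:Mul2
  c5: issue ADD r3<-Add1  regs: r0:9,r1:Mul1,r2:12,r3:Add1
  c6: stall  regs: r0:9,r1:Mul1,r2:12,r3:Add1
  c7: stall  regs: r0:9,r1:Mul1,r2:12,r3:Add1
  c8: CDB Mul1=45; issue MUL r2<-Mul1  regs: r0:9,r1:45,r2:Mul1,r3:Add1
  c9: stall  regs: r0:9,r1:45,r2:Mul1,r3:Add1
  c10: stall  regs: r0:9,r1:45,r2:Mul1,r3:Add1
  c11: stall  regs: r0:9,r1:45,r2:Mul1,r3:Add1
  c12: stall  regs: r0:9,r1:45,r2:Mul1,r3:Add1
  c13: CDB Mul1=540; issue MUL r1<-Mul1  regs: r0:9,r1:Mul1,r2:540,r3:Add1
  c14: CDB Mul2=540; issue ADD r3<-Add2  regs: r0:9,r1:Mul1,r2:540,r3:Add2
  c15: issue MUL r3<-Mul2  regs: r0:9,r1:Mul1,r2:540,r3:Mul2
  c16: CDB Add1=1080  regs: r0:9,r1:Mul1,r2:540,r3:Mul2
  c17: CDB Add2=18  regs: r0:9,r1:Mul1,r2:540,r3:Mul2
  c18: -  regs: r0:9,r1:Mul1,r2:540,r3:Mul2
  c19: -  regs: r0:9,r1:Mul1,r2:540,r3:Mul2
  c20: -  regs: r0:9,r1:Mul1,r2:540,r3:Mul2
  c21: CDB Mul1=1166400  regs: r0:9,r1:1166400,r2:540,r3:Mul2

STATUS = VALUE 1166400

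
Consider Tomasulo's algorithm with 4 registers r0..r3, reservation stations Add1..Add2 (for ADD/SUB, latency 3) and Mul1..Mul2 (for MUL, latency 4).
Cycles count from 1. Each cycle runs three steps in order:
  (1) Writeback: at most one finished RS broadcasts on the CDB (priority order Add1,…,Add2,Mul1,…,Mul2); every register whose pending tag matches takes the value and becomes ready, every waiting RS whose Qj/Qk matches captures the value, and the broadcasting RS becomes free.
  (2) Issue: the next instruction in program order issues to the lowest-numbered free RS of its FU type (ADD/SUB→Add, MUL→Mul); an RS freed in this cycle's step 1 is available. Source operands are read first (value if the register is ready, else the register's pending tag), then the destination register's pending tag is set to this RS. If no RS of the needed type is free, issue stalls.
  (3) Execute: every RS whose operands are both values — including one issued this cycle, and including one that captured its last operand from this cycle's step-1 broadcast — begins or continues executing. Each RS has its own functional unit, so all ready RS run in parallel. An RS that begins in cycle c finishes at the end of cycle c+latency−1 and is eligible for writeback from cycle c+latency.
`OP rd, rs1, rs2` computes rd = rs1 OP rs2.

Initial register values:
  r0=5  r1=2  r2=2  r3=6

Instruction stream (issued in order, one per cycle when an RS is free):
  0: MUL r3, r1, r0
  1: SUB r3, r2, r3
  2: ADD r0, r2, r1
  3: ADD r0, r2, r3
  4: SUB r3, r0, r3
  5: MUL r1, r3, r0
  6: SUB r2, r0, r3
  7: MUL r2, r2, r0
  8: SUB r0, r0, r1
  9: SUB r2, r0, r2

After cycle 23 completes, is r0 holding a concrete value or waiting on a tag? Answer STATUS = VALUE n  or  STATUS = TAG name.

  c1: issue MUL r3<-Mul1  regs: r0:5,r1:2,r2:2,r3:Mul1
  c2: issue SUB r3<-Add1  regs: r0:5,r1:2,r2:2,r3:Add1
  c3: issue ADD r0<-Add2  regs: r0:Add2,r1:2,r2:2,r3:Add1
  c4: stall  regs: r0:Add2,r1:2,r2:2,r3:Add1
  c5: CDB Mul1=10; stall  regs: r0:Add2,r1:2,r2:2,r3:Add1
  c6: CDB Add2=4; issue ADD r0<-Add2  regs: r0:Add2,r1:2,r2:2,r3:Add1
  c7: stall  regs: r0:Add2,r1:2,r2:2,r3:Add1
  c8: CDB Add1=-8; issue SUB r3<-Add1  regs: r0:Add2,r1:2,r2:2,r3:Add1
  c9: issue MUL r1<-Mul1  regs: r0:Add2,r1:Mul1,r2:2,r3:Add1
  c10: stall  regs: r0:Add2,r1:Mul1,r2:2,r3:Add1
  c11: CDB Add2=-6; issue SUB r2<-Add2  regs: r0:-6,r1:Mul1,r2:Add2,r3:Add1
  c12: issue MUL r2<-Mul2  regs: r0:-6,r1:Mul1,r2:Mul2,r3:Add1
  c13: stall  regs: r0:-6,r1:Mul1,r2:Mul2,r3:Add1
  c14: CDB Add1=2; issue SUB r0<-Add1  regs: r0:Add1,r1:Mul1,r2:Mul2,r3:2
  c15: stall  regs: r0:Add1,r1:Mul1,r2:Mul2,r3:2
  c16: stall  regs: r0:Add1,r1:Mul1,r2:Mul2,r3:2
  c17: CDB Add2=-8; issue SUB r2<-Add2  regs: r0:Add1,r1:Mul1,r2:Add2,r3:2
  c18: CDB Mul1=-12  regs: r0:Add1,r1:-12,r2:Add2,r3:2
  c19: -  regs: r0:Add1,r1:-12,r2:Add2,r3:2
  c20: -  regs: r0:Add1,r1:-12,r2:Add2,r3:2
  c21: CDB Add1=6  regs: r0:6,r1:-12,r2:Add2,r3:2
  c22: CDB Mul2=48  regs: r0:6,r1:-12,r2:Add2,r3:2
  c23: -  regs: r0:6,r1:-12,r2:Add2,r3:2

STATUS = VALUE 6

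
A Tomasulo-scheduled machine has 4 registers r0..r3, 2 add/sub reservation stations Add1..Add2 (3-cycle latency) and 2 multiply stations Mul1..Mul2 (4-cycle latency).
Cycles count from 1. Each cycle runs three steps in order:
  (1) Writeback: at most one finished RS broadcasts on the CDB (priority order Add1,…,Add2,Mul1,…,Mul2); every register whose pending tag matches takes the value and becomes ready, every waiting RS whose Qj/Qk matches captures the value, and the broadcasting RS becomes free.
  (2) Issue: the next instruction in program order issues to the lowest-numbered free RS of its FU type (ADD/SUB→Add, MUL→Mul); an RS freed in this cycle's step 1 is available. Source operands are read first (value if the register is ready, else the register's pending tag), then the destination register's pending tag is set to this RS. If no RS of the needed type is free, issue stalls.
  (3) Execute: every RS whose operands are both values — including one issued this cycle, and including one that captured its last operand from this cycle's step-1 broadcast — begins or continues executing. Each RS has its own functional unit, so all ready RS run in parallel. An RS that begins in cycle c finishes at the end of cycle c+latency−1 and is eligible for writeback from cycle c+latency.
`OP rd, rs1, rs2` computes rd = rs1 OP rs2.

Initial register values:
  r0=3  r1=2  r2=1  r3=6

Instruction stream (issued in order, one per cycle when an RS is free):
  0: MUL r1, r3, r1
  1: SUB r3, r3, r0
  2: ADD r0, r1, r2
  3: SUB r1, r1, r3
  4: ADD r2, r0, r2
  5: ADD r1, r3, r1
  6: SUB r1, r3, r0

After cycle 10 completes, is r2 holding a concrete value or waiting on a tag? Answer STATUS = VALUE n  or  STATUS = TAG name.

c1: issue MUL r1<-Mul1 | r0:3,r1:Mul1,r2:1,r3:6
c2: issue SUB r3<-Add1 | r0:3,r1:Mul1,r2:1,r3:Add1
c3: issue ADD r0<-Add2 | r0:Add2,r1:Mul1,r2:1,r3:Add1
c4: stall | r0:Add2,r1:Mul1,r2:1,r3:Add1
c5: CDB Add1=3; issue SUB r1<-Add1 | r0:Add2,r1:Add1,r2:1,r3:3
c6: CDB Mul1=12; stall | r0:Add2,r1:Add1,r2:1,r3:3
c7: stall | r0:Add2,r1:Add1,r2:1,r3:3
c8: stall | r0:Add2,r1:Add1,r2:1,r3:3
c9: CDB Add1=9; issue ADD r2<-Add1 | r0:Add2,r1:9,r2:Add1,r3:3
c10: CDB Add2=13; issue ADD r1<-Add2 | r0:13,r1:Add2,r2:Add1,r3:3

STATUS = TAG Add1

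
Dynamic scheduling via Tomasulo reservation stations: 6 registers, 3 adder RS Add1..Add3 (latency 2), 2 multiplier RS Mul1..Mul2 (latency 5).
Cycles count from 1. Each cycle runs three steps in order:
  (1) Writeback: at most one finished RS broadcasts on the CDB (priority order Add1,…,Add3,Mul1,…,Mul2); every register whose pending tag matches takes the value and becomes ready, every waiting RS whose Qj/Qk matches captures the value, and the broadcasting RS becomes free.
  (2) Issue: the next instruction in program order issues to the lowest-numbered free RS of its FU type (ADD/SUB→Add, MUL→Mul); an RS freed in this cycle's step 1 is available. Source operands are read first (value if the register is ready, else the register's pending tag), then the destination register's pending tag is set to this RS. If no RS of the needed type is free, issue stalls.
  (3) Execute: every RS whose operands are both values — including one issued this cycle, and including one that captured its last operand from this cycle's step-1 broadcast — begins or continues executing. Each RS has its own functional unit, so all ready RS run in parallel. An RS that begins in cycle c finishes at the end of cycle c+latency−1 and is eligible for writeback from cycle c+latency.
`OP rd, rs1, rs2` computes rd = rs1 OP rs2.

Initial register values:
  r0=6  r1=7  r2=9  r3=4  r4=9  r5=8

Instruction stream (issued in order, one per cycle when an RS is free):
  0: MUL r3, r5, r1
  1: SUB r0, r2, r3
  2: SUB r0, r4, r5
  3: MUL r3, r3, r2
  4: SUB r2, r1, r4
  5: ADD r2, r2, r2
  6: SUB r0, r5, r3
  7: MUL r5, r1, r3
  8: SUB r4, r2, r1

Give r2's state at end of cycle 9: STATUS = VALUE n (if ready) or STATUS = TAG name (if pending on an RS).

cycle 1: issue MUL r3<-Mul1 // r0:6,r1:7,r2:9,r3:Mul1,r4:9,r5:8
cycle 2: issue SUB r0<-Add1 // r0:Add1,r1:7,r2:9,r3:Mul1,r4:9,r5:8
cycle 3: issue SUB r0<-Add2 // r0:Add2,r1:7,r2:9,r3:Mul1,r4:9,r5:8
cycle 4: issue MUL r3<-Mul2 // r0:Add2,r1:7,r2:9,r3:Mul2,r4:9,r5:8
cycle 5: CDB Add2=1; issue SUB r2<-Add2 // r0:1,r1:7,r2:Add2,r3:Mul2,r4:9,r5:8
cycle 6: CDB Mul1=56; issue ADD r2<-Add3 // r0:1,r1:7,r2:Add3,r3:Mul2,r4:9,r5:8
cycle 7: CDB Add2=-2; issue SUB r0<-Add2 // r0:Add2,r1:7,r2:Add3,r3:Mul2,r4:9,r5:8
cycle 8: CDB Add1=-47; issue MUL r5<-Mul1 // r0:Add2,r1:7,r2:Add3,r3:Mul2,r4:9,r5:Mul1
cycle 9: CDB Add3=-4; issue SUB r4<-Add1 // r0:Add2,r1:7,r2:-4,r3:Mul2,r4:Add1,r5:Mul1

STATUS = VALUE -4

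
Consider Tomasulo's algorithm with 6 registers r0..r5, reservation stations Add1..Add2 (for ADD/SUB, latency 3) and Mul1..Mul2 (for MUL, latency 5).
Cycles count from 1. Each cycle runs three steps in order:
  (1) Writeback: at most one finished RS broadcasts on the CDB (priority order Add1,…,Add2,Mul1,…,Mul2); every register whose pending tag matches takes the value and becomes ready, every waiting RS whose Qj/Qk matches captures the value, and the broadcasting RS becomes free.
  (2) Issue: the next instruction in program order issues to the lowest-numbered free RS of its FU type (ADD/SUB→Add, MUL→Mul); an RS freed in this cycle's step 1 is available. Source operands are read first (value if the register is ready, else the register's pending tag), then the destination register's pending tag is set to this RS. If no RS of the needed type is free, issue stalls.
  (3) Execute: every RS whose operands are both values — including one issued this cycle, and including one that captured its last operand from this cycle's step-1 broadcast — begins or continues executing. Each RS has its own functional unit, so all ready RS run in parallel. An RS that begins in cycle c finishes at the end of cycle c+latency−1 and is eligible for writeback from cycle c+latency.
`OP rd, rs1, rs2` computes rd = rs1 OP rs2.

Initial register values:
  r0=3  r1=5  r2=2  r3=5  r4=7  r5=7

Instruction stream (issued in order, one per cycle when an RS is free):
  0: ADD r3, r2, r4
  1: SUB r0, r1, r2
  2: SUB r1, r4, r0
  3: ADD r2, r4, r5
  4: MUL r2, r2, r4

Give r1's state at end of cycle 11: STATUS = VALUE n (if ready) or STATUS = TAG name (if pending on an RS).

  c1: issue ADD r3<-Add1  regs: r0:3,r1:5,r2:2,r3:Add1,r4:7,r5:7
  c2: issue SUB r0<-Add2  regs: r0:Add2,r1:5,r2:2,r3:Add1,r4:7,r5:7
  c3: stall  regs: r0:Add2,r1:5,r2:2,r3:Add1,r4:7,r5:7
  c4: CDB Add1=9; issue SUB r1<-Add1  regs: r0:Add2,r1:Add1,r2:2,r3:9,r4:7,r5:7
  c5: CDB Add2=3; issue ADD r2<-Add2  regs: r0:3,r1:Add1,r2:Add2,r3:9,r4:7,r5:7
  c6: issue MUL r2<-Mul1  regs: r0:3,r1:Add1,r2:Mul1,r3:9,r4:7,r5:7
  c7: -  regs: r0:3,r1:Add1,r2:Mul1,r3:9,r4:7,r5:7
  c8: CDB Add1=4  regs: r0:3,r1:4,r2:Mul1,r3:9,r4:7,r5:7
  c9: CDB Add2=14  regs: r0:3,r1:4,r2:Mul1,r3:9,r4:7,r5:7
  c10: -  regs: r0:3,r1:4,r2:Mul1,r3:9,r4:7,r5:7
  c11: -  regs: r0:3,r1:4,r2:Mul1,r3:9,r4:7,r5:7

STATUS = VALUE 4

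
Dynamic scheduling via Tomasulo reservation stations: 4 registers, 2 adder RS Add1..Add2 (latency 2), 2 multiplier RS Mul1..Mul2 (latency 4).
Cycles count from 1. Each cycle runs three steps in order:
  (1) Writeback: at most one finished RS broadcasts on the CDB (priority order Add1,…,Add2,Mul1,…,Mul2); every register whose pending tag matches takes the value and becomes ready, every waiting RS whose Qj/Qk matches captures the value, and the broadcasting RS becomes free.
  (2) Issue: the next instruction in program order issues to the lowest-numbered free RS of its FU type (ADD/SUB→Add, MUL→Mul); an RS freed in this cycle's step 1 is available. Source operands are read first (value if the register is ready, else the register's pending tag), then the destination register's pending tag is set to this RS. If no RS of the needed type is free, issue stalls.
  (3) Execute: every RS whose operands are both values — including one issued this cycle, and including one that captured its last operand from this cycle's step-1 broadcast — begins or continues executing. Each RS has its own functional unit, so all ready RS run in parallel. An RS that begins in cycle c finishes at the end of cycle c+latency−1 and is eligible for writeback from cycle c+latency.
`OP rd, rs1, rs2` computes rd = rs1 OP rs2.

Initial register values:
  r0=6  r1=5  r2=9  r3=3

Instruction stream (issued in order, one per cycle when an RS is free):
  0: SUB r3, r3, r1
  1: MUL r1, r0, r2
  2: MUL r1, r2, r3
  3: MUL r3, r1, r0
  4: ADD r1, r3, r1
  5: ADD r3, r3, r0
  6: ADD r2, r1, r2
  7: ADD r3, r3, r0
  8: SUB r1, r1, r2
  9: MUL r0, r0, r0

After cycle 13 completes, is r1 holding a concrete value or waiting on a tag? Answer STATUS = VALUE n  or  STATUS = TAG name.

STATUS = VALUE -126

  c1: issue SUB r3<-Add1  regs: r0:6,r1:5,r2:9,r3:Add1
  c2: issue MUL r1<-Mul1  regs: r0:6,r1:Mul1,r2:9,r3:Add1
  c3: CDB Add1=-2; issue MUL r1<-Mul2  regs: r0:6,r1:Mul2,r2:9,r3:-2
  c4: stall  regs: r0:6,r1:Mul2,r2:9,r3:-2
  c5: stall  regs: r0:6,r1:Mul2,r2:9,r3:-2
  c6: CDB Mul1=54; issue MUL r3<-Mul1  regs: r0:6,r1:Mul2,r2:9,r3:Mul1
  c7: CDB Mul2=-18; issue ADD r1<-Add1  regs: r0:6,r1:Add1,r2:9,r3:Mul1
  c8: issue ADD r3<-Add2  regs: r0:6,r1:Add1,r2:9,r3:Add2
  c9: stall  regs: r0:6,r1:Add1,r2:9,r3:Add2
  c10: stall  regs: r0:6,r1:Add1,r2:9,r3:Add2
  c11: CDB Mul1=-108; stall  regs: r0:6,r1:Add1,r2:9,r3:Add2
  c12: stall  regs: r0:6,r1:Add1,r2:9,r3:Add2
  c13: CDB Add1=-126; issue ADD r2<-Add1  regs: r0:6,r1:-126,r2:Add1,r3:Add2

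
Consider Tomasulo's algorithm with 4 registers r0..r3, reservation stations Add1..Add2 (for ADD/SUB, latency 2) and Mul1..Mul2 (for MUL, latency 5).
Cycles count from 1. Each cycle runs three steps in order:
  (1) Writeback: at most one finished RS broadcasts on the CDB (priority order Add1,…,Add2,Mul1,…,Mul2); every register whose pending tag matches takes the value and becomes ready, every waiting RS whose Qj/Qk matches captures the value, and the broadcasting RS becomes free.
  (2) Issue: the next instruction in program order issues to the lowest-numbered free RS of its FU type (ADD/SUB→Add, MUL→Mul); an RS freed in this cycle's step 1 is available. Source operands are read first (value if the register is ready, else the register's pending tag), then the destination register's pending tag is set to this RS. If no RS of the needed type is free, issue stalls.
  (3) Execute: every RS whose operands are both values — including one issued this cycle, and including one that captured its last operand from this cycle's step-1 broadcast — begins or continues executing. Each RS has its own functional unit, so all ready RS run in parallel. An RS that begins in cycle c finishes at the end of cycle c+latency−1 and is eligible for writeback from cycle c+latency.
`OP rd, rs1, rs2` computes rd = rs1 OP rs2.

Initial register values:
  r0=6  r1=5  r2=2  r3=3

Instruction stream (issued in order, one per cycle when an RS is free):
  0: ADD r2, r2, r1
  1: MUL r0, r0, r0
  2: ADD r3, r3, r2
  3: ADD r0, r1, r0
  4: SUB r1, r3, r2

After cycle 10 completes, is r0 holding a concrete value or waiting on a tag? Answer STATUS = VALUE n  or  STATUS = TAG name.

cycle 1: issue ADD r2<-Add1 // r0:6,r1:5,r2:Add1,r3:3
cycle 2: issue MUL r0<-Mul1 // r0:Mul1,r1:5,r2:Add1,r3:3
cycle 3: CDB Add1=7; issue ADD r3<-Add1 // r0:Mul1,r1:5,r2:7,r3:Add1
cycle 4: issue ADD r0<-Add2 // r0:Add2,r1:5,r2:7,r3:Add1
cycle 5: CDB Add1=10; issue SUB r1<-Add1 // r0:Add2,r1:Add1,r2:7,r3:10
cycle 6: - // r0:Add2,r1:Add1,r2:7,r3:10
cycle 7: CDB Add1=3 // r0:Add2,r1:3,r2:7,r3:10
cycle 8: CDB Mul1=36 // r0:Add2,r1:3,r2:7,r3:10
cycle 9: - // r0:Add2,r1:3,r2:7,r3:10
cycle 10: CDB Add2=41 // r0:41,r1:3,r2:7,r3:10

STATUS = VALUE 41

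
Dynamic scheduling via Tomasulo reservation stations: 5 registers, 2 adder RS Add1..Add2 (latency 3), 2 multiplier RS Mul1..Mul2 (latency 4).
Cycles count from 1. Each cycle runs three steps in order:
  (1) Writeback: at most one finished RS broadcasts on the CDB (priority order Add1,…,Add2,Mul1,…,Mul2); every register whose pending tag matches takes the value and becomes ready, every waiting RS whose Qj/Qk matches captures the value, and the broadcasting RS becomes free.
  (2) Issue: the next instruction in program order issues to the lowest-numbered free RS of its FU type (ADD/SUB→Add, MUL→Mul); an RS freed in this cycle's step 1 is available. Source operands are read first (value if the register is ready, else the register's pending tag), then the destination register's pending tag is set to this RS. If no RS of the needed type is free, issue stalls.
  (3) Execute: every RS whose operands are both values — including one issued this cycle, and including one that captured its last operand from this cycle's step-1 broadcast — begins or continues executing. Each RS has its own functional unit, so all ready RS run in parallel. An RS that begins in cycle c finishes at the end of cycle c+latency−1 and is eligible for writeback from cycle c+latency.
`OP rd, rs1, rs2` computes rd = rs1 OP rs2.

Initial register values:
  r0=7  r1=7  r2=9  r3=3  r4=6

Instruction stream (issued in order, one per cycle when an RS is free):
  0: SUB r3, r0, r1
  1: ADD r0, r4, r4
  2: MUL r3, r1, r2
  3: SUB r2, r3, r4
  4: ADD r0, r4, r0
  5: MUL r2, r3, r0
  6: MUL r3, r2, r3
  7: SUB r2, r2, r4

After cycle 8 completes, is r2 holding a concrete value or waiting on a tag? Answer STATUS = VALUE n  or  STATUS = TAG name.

STATUS = TAG Add2

  c1: issue SUB r3<-Add1  regs: r0:7,r1:7,r2:9,r3:Add1,r4:6
  c2: issue ADD r0<-Add2  regs: r0:Add2,r1:7,r2:9,r3:Add1,r4:6
  c3: issue MUL r3<-Mul1  regs: r0:Add2,r1:7,r2:9,r3:Mul1,r4:6
  c4: CDB Add1=0; issue SUB r2<-Add1  regs: r0:Add2,r1:7,r2:Add1,r3:Mul1,r4:6
  c5: CDB Add2=12; issue ADD r0<-Add2  regs: r0:Add2,r1:7,r2:Add1,r3:Mul1,r4:6
  c6: issue MUL r2<-Mul2  regs: r0:Add2,r1:7,r2:Mul2,r3:Mul1,r4:6
  c7: CDB Mul1=63; issue MUL r3<-Mul1  regs: r0:Add2,r1:7,r2:Mul2,r3:Mul1,r4:6
  c8: CDB Add2=18; issue SUB r2<-Add2  regs: r0:18,r1:7,r2:Add2,r3:Mul1,r4:6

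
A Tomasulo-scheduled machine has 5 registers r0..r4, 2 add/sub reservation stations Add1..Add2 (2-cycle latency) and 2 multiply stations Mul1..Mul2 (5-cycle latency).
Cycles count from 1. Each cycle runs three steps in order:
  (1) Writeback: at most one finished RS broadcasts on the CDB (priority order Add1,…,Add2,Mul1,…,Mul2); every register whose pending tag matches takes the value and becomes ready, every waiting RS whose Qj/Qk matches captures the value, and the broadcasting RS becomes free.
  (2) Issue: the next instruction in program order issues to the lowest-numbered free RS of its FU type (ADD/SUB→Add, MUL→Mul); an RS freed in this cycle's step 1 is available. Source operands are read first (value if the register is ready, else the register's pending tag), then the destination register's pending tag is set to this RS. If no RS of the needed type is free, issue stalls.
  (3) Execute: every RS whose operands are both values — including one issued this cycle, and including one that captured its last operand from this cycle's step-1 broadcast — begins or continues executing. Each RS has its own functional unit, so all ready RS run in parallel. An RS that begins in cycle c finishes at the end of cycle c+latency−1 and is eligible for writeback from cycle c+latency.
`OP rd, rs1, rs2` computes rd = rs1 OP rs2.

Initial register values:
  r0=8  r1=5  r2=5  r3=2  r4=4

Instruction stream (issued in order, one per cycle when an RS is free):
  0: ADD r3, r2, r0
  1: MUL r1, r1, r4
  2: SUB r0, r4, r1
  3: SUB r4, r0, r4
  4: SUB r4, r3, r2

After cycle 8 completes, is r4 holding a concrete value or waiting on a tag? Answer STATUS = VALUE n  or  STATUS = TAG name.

c1: issue ADD r3<-Add1 | r0:8,r1:5,r2:5,r3:Add1,r4:4
c2: issue MUL r1<-Mul1 | r0:8,r1:Mul1,r2:5,r3:Add1,r4:4
c3: CDB Add1=13; issue SUB r0<-Add1 | r0:Add1,r1:Mul1,r2:5,r3:13,r4:4
c4: issue SUB r4<-Add2 | r0:Add1,r1:Mul1,r2:5,r3:13,r4:Add2
c5: stall | r0:Add1,r1:Mul1,r2:5,r3:13,r4:Add2
c6: stall | r0:Add1,r1:Mul1,r2:5,r3:13,r4:Add2
c7: CDB Mul1=20; stall | r0:Add1,r1:20,r2:5,r3:13,r4:Add2
c8: stall | r0:Add1,r1:20,r2:5,r3:13,r4:Add2

STATUS = TAG Add2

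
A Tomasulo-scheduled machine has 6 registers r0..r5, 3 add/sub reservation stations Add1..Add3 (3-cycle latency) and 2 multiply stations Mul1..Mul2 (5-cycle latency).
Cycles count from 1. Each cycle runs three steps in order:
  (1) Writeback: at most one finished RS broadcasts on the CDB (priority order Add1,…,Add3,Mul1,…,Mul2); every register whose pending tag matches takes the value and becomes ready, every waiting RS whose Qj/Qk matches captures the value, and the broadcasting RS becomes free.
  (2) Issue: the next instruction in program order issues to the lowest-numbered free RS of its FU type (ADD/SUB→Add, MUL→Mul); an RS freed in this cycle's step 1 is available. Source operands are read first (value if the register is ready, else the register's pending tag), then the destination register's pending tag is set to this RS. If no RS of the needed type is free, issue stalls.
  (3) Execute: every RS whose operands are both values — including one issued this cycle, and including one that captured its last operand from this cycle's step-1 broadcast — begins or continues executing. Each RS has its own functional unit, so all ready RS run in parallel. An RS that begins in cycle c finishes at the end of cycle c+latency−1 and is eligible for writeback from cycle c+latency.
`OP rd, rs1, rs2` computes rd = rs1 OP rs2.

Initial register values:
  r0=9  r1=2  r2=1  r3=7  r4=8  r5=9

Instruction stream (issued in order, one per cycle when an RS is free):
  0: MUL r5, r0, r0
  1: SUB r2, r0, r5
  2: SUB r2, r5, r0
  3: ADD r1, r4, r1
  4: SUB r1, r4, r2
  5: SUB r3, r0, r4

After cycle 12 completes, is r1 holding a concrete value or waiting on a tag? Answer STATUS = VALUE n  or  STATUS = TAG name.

STATUS = TAG Add3

c1: issue MUL r5<-Mul1 | r0:9,r1:2,r2:1,r3:7,r4:8,r5:Mul1
c2: issue SUB r2<-Add1 | r0:9,r1:2,r2:Add1,r3:7,r4:8,r5:Mul1
c3: issue SUB r2<-Add2 | r0:9,r1:2,r2:Add2,r3:7,r4:8,r5:Mul1
c4: issue ADD r1<-Add3 | r0:9,r1:Add3,r2:Add2,r3:7,r4:8,r5:Mul1
c5: stall | r0:9,r1:Add3,r2:Add2,r3:7,r4:8,r5:Mul1
c6: CDB Mul1=81; stall | r0:9,r1:Add3,r2:Add2,r3:7,r4:8,r5:81
c7: CDB Add3=10; issue SUB r1<-Add3 | r0:9,r1:Add3,r2:Add2,r3:7,r4:8,r5:81
c8: stall | r0:9,r1:Add3,r2:Add2,r3:7,r4:8,r5:81
c9: CDB Add1=-72; issue SUB r3<-Add1 | r0:9,r1:Add3,r2:Add2,r3:Add1,r4:8,r5:81
c10: CDB Add2=72 | r0:9,r1:Add3,r2:72,r3:Add1,r4:8,r5:81
c11: - | r0:9,r1:Add3,r2:72,r3:Add1,r4:8,r5:81
c12: CDB Add1=1 | r0:9,r1:Add3,r2:72,r3:1,r4:8,r5:81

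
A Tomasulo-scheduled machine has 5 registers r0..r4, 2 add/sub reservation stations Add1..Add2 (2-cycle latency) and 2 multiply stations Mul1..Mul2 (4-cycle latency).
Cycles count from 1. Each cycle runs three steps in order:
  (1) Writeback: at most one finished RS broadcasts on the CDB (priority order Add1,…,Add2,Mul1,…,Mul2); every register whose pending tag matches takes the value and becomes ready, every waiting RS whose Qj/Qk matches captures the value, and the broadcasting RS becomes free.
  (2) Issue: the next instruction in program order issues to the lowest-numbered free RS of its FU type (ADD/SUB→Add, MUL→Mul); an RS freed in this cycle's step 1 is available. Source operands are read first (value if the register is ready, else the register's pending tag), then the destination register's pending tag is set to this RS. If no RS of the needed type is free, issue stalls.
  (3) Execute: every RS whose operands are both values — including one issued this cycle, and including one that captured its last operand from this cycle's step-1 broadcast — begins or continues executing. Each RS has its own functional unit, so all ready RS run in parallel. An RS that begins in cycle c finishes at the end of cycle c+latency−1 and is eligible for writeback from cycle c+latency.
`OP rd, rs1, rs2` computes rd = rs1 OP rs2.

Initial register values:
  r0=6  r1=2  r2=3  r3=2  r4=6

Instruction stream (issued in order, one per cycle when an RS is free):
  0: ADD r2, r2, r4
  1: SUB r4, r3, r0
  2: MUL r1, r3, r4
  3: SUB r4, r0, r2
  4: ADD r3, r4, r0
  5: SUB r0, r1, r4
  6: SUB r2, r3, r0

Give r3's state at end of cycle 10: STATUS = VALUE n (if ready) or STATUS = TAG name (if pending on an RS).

STATUS = VALUE 3

  c1: issue ADD r2<-Add1  regs: r0:6,r1:2,r2:Add1,r3:2,r4:6
  c2: issue SUB r4<-Add2  regs: r0:6,r1:2,r2:Add1,r3:2,r4:Add2
  c3: CDB Add1=9; issue MUL r1<-Mul1  regs: r0:6,r1:Mul1,r2:9,r3:2,r4:Add2
  c4: CDB Add2=-4; issue SUB r4<-Add1  regs: r0:6,r1:Mul1,r2:9,r3:2,r4:Add1
  c5: issue ADD r3<-Add2  regs: r0:6,r1:Mul1,r2:9,r3:Add2,r4:Add1
  c6: CDB Add1=-3; issue SUB r0<-Add1  regs: r0:Add1,r1:Mul1,r2:9,r3:Add2,r4:-3
  c7: stall  regs: r0:Add1,r1:Mul1,r2:9,r3:Add2,r4:-3
  c8: CDB Add2=3; issue SUB r2<-Add2  regs: r0:Add1,r1:Mul1,r2:Add2,r3:3,r4:-3
  c9: CDB Mul1=-8  regs: r0:Add1,r1:-8,r2:Add2,r3:3,r4:-3
  c10: -  regs: r0:Add1,r1:-8,r2:Add2,r3:3,r4:-3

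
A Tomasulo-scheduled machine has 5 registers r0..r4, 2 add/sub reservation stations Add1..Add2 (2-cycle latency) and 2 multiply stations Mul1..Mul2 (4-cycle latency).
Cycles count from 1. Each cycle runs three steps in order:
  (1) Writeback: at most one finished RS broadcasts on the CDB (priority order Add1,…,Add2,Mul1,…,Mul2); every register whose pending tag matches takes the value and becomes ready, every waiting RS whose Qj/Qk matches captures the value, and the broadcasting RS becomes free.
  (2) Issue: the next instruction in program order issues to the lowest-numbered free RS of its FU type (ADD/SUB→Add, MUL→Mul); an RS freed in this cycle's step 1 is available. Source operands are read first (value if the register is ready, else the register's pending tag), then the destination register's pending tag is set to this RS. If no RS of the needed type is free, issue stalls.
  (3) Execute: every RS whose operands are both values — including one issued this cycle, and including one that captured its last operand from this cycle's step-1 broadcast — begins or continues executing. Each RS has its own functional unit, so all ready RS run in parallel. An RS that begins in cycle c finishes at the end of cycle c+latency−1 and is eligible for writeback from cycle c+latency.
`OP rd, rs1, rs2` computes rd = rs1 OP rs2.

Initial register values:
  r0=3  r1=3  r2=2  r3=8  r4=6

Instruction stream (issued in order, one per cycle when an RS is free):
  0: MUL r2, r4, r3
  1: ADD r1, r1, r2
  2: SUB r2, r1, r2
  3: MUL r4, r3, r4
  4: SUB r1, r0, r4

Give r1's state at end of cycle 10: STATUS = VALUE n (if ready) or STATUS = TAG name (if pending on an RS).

  c1: issue MUL r2<-Mul1  regs: r0:3,r1:3,r2:Mul1,r3:8,r4:6
  c2: issue ADD r1<-Add1  regs: r0:3,r1:Add1,r2:Mul1,r3:8,r4:6
  c3: issue SUB r2<-Add2  regs: r0:3,r1:Add1,r2:Add2,r3:8,r4:6
  c4: issue MUL r4<-Mul2  regs: r0:3,r1:Add1,r2:Add2,r3:8,r4:Mul2
  c5: CDB Mul1=48; stall  regs: r0:3,r1:Add1,r2:Add2,r3:8,r4:Mul2
  c6: stall  regs: r0:3,r1:Add1,r2:Add2,r3:8,r4:Mul2
  c7: CDB Add1=51; issue SUB r1<-Add1  regs: r0:3,r1:Add1,r2:Add2,r3:8,r4:Mul2
  c8: CDB Mul2=48  regs: r0:3,r1:Add1,r2:Add2,r3:8,r4:48
  c9: CDB Add2=3  regs: r0:3,r1:Add1,r2:3,r3:8,r4:48
  c10: CDB Add1=-45  regs: r0:3,r1:-45,r2:3,r3:8,r4:48

STATUS = VALUE -45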